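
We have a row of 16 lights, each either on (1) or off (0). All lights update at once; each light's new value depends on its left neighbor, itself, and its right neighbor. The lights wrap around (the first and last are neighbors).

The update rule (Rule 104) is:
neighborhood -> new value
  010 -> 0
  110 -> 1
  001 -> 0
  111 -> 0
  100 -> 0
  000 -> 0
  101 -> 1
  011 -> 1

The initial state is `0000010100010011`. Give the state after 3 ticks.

0000000000000011

0000001000000011
0000000000000011
0000000000000011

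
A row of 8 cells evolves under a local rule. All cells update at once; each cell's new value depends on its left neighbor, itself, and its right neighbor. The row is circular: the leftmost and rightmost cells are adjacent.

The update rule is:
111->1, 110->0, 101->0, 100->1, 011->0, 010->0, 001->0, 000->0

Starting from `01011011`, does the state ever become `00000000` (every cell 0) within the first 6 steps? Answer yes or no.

yes

step 1: 00000000
all cells are 0 at step 1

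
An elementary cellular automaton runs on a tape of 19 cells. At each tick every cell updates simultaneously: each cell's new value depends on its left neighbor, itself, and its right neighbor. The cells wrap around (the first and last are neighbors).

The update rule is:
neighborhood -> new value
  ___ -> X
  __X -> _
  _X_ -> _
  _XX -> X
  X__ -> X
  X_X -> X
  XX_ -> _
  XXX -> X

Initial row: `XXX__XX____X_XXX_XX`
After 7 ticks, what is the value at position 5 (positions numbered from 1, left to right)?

tick 1: XX_X_X_XXX__XXX_XXX
tick 2: X_X_X_XXX_X_XX_XXXX
tick 3: _X_X_XXX_X_XX_XXXXX
tick 4: X_X_XXX_X_XX_XXXXX_
tick 5: _X_XXX_X_XX_XXXXX_X
tick 6: X_XXX_X_XX_XXXXX_X_
tick 7: _XXX_X_XX_XXXXX_X_X
position 5 holds _

_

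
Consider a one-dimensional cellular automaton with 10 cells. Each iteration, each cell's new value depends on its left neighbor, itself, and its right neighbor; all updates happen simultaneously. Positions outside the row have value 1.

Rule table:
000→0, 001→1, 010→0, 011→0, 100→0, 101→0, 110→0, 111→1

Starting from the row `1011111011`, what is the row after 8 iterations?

0010010010

0001110001
0010100010
0100000100
0000001001
0000010010
0000100100
0001001001
0010010010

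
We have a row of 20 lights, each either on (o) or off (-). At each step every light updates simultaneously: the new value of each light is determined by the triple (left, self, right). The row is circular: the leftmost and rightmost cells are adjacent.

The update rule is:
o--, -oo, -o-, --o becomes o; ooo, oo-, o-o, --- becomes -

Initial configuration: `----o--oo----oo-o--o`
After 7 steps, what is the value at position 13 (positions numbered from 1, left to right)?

step 1: o--ooooo-o--oo--oooo
step 2: -ooo-----oooo-ooo---
step 3: oo--o---oo----o--o--
step 4: o-oooo-oo-o--ooooooo
step 5: --o----o--oooo------
step 6: -ooo--ooooo---o-----
step 7: oo--ooo----o-ooo----
position 13 holds -

-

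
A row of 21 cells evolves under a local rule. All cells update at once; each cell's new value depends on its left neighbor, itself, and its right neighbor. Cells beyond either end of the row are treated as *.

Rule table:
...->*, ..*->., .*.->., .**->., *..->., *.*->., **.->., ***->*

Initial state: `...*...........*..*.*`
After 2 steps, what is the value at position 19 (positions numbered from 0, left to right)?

.*...*********.......
...*..*******..*****.
position 19 holds *

*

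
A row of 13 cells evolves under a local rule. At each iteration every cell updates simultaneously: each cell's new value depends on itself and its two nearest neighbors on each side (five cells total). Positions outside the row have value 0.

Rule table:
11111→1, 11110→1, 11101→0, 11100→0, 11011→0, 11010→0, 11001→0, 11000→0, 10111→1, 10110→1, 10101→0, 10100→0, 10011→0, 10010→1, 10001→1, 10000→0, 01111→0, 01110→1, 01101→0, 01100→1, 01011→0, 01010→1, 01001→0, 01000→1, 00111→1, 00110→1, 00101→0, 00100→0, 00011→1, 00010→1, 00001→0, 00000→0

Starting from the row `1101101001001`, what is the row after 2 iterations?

0010100100101

1001000010010
0010100100101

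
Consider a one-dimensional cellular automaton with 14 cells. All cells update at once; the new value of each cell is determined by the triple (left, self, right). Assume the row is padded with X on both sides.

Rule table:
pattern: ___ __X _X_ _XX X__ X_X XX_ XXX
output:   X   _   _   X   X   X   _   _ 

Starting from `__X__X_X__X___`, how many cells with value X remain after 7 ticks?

7

X__X__X_X__XX_
_X__X__X_X_X_X
X_X__X__X_X_XX
_X_X__X__X_XX_
X_X_X__X__XX_X
_X_X_X__X_X_XX
X_X_X_X__X_XX_
count of X: 7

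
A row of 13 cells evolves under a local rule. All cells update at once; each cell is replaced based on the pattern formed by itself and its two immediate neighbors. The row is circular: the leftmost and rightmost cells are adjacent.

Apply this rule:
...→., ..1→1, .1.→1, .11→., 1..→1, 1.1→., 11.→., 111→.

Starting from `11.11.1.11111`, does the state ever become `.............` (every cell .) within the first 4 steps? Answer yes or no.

step 1: ......1......
step 2: .....111.....
step 3: ....1...1....
step 4: ...111.111...
step 4 is ...111.111..., still not uniform .

no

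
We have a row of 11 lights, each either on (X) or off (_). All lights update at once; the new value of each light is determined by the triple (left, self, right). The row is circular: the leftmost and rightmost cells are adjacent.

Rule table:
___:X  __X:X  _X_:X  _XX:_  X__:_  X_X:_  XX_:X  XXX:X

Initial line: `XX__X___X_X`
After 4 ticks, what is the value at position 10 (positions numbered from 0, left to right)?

tick 1: XX_XX_XXX__
tick 2: _X__X__XX_X
tick 3: _X_XX_X_X_X
tick 4: _X__X_X_X_X
position 10 holds X

X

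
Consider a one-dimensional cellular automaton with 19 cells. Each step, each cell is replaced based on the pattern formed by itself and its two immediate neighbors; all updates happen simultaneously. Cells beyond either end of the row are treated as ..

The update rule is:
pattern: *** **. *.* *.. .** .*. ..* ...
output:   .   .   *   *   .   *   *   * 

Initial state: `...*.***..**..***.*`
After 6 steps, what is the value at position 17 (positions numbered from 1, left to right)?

*

step 1: *****...**..**...**
step 2: .....***..**..***..
step 3: *****...**..**...**  (repeats step 1; period 2)
step 6: .....***..**..***..
position 17 holds *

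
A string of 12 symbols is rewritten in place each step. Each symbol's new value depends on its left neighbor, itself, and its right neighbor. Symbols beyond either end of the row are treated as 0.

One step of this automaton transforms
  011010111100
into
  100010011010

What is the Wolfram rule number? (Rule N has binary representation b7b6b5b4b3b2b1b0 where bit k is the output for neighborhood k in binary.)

150

position 7: 111 → 1  (bit 7 = 1)
position 2: 110 → 0  (bit 6 = 0)
position 3: 101 → 0  (bit 5 = 0)
position 10: 100 → 1  (bit 4 = 1)
position 1: 011 → 0  (bit 3 = 0)
position 4: 010 → 1  (bit 2 = 1)
position 0: 001 → 1  (bit 1 = 1)
position 11: 000 → 0  (bit 0 = 0)
bits b7..b0 = 10010110 = 150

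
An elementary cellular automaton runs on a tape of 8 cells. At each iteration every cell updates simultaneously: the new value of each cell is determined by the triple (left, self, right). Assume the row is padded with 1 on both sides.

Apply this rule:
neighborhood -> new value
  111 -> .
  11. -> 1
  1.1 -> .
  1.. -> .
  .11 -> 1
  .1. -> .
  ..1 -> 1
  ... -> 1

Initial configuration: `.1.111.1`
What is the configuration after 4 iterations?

...1.1.1
.11....1
.11.1111
.11.1...

.11.1...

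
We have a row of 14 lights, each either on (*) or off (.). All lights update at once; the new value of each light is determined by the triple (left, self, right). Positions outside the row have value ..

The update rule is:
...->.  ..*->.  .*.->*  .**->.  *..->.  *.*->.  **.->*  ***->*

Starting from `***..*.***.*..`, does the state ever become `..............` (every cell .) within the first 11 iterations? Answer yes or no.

no

iteration 1: .**..*..**.*..
iteration 2: ..*..*...*.*..
iteration 3: ..*..*...*.*..  (fixed point — unchanged through iteration 11)
iteration 11 is ..*..*...*.*.., still not uniform .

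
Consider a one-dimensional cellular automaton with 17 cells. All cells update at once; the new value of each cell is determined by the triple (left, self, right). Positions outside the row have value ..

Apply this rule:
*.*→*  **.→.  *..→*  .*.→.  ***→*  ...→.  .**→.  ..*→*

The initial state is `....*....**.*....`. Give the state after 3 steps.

step 1: ...*.*..*..*.*...
step 2: ..*.*.**.**.*.*..
step 3: .*.*.*..*..*.*.*.

.*.*.*..*..*.*.*.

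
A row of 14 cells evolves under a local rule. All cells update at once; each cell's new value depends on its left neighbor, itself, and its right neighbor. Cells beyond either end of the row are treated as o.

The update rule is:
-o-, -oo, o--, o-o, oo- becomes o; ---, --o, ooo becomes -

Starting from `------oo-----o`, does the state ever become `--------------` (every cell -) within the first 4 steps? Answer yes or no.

step 1: o-----ooo----o
step 2: oo----o-oo---o
step 3: -oo---ooooo--o
step 4: oooo--o---oo-o
step 4 is oooo--o---oo-o, still not uniform -

no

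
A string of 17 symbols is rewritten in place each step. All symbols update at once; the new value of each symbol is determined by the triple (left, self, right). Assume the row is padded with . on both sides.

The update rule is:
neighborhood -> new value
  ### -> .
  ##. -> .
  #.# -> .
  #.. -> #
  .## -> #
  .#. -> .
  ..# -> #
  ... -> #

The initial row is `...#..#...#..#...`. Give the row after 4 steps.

##...#..#...#..#.

step 1: ###.##.###.##.###
step 2: #...#..#...#..#..
step 3: .###.##.###.##.##
step 4: ##...#..#...#..#.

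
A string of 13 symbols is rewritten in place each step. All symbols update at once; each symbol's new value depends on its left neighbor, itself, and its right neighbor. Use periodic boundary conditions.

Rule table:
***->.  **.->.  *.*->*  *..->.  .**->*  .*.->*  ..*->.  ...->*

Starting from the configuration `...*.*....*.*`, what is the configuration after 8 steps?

.*.***.**.***
****..**.**..
*.....*.**...
*.***.***..*.
***..**....**
.....*..**.*.
****.*..*.**.
*...**..***.*

*...**..***.*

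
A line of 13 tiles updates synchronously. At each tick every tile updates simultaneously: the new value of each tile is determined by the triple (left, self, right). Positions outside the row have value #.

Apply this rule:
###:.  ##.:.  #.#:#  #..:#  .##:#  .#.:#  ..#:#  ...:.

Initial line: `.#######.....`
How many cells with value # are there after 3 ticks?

##......#...#
..#....###.##
####..##..##.
count of #: 8

8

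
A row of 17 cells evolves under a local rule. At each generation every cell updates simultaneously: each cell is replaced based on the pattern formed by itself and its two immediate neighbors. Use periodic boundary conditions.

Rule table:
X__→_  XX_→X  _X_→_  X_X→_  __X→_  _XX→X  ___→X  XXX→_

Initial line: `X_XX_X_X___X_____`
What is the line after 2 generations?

X_XX_XXX___X_X_X_

__XX_____X___XXX_
X_XX_XXX___X_X_X_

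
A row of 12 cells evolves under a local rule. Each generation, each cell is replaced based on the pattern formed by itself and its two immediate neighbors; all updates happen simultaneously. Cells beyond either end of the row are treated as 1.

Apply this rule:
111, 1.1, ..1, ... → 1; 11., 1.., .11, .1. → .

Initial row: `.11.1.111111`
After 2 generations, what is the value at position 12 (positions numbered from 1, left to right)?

1

generation 1: 1..1.1.11111
generation 2: ..1.1.1.1111
position 12 holds 1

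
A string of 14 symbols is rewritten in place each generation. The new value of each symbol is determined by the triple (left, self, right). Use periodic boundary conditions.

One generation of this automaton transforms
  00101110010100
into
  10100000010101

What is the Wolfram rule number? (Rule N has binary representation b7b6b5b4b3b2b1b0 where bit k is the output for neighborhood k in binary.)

5

position 5: 111 → 0  (bit 7 = 0)
position 6: 110 → 0  (bit 6 = 0)
position 3: 101 → 0  (bit 5 = 0)
position 7: 100 → 0  (bit 4 = 0)
position 4: 011 → 0  (bit 3 = 0)
position 2: 010 → 1  (bit 2 = 1)
position 1: 001 → 0  (bit 1 = 0)
position 0: 000 → 1  (bit 0 = 1)
bits b7..b0 = 00000101 = 5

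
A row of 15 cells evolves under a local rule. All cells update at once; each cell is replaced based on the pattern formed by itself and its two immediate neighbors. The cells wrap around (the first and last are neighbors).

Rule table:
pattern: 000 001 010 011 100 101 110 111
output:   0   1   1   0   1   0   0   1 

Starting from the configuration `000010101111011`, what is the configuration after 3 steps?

110101010111110

100110100110000
111000111001001
110101010111110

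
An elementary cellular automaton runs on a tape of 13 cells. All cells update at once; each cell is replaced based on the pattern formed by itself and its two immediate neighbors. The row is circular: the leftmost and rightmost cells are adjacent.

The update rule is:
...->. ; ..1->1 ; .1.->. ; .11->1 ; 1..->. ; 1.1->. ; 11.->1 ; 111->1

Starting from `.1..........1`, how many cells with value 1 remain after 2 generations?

1

generation 1: ...........1.
generation 2: ..........1..
count of 1: 1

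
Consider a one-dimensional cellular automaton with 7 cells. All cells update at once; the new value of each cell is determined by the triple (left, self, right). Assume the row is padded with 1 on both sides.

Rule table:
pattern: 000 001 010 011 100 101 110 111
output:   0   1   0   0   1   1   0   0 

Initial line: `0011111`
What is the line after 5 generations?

1101010

generation 1: 1100000
generation 2: 0010001
generation 3: 1101010
generation 4: 0010101
generation 5: 1101010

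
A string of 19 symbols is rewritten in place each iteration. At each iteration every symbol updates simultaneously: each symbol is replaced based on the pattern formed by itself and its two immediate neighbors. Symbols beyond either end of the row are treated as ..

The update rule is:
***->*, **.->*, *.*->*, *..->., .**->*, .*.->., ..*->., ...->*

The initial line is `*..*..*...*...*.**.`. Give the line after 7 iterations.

........*...*..***.
*******...*....***.
*******.*...**.***.
********..*.******.
********...*******.
********.*.*******.
*********.********.

*********.********.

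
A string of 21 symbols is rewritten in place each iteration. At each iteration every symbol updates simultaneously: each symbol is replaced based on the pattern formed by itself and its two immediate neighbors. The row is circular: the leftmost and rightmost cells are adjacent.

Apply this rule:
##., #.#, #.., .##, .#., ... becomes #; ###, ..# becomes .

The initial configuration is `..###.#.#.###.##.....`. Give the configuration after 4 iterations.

iteration 1: #.#.#######.#########
iteration 2: #####.....###........
iteration 3: #...#####.#.########.
iteration 4: ###.#...#####......##

###.#...#####......##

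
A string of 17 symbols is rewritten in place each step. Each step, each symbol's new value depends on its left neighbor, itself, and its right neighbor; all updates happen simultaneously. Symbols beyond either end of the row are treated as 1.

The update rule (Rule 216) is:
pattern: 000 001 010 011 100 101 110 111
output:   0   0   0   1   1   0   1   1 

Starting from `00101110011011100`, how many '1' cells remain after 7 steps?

10001111011011110
11001111011011110
11101111011011110
11101111011011110  (fixed point — unchanged through step 7)
count of 1: 13

13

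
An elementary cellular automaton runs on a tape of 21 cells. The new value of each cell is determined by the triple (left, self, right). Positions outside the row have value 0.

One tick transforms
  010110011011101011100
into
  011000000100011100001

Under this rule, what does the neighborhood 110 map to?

At position 4 the neighborhood is 110; the next row has 0 there.

0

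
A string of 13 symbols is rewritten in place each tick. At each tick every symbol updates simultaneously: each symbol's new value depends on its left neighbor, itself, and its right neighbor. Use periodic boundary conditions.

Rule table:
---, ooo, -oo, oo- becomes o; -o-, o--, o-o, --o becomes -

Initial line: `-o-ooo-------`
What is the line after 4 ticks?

-o-ooo-oooooo

tick 1: ---ooo-oooooo
tick 2: -o-ooo-oooooo
tick 3: ---ooo-oooooo  (repeats tick 1; period 2)
tick 4: -o-ooo-oooooo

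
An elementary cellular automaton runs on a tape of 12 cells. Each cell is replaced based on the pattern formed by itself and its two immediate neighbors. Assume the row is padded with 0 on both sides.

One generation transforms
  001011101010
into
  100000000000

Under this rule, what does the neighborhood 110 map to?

At position 6 the neighborhood is 110; the next row has 0 there.

0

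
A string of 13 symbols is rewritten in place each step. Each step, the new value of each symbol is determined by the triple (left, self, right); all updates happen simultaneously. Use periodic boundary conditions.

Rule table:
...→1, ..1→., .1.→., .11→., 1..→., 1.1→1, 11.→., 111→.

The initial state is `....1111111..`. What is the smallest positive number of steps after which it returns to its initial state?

111.........1
....1111111..

2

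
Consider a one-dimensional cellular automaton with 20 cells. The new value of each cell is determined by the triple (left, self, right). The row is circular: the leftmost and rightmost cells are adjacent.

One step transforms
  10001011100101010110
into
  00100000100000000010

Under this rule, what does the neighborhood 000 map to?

1

At position 2 the neighborhood is 000; the next row has 1 there.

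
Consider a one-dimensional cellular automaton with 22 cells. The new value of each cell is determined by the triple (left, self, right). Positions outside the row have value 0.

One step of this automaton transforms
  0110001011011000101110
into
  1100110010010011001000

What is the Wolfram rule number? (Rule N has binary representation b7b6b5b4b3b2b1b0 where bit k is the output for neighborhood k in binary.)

position 19: 111 → 0  (bit 7 = 0)
position 2: 110 → 0  (bit 6 = 0)
position 7: 101 → 0  (bit 5 = 0)
position 3: 100 → 0  (bit 4 = 0)
position 1: 011 → 1  (bit 3 = 1)
position 6: 010 → 0  (bit 2 = 0)
position 0: 001 → 1  (bit 1 = 1)
position 4: 000 → 1  (bit 0 = 1)
bits b7..b0 = 00001011 = 11

11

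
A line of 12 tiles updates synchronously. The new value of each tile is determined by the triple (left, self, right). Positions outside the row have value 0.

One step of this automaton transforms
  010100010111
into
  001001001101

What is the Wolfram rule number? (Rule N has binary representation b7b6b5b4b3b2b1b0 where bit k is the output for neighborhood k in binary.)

105

position 10: 111 → 0  (bit 7 = 0)
position 11: 110 → 1  (bit 6 = 1)
position 2: 101 → 1  (bit 5 = 1)
position 4: 100 → 0  (bit 4 = 0)
position 9: 011 → 1  (bit 3 = 1)
position 1: 010 → 0  (bit 2 = 0)
position 0: 001 → 0  (bit 1 = 0)
position 5: 000 → 1  (bit 0 = 1)
bits b7..b0 = 01101001 = 105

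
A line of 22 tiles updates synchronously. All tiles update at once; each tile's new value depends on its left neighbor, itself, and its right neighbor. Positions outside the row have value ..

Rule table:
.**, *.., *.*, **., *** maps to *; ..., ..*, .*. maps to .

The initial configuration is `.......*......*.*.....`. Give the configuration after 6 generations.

generation 1: ........*......*.*....
generation 2: .........*......*.*...
generation 3: ..........*......*.*..
generation 4: ...........*......*.*.
generation 5: ............*......*.*
generation 6: .............*......*.

.............*......*.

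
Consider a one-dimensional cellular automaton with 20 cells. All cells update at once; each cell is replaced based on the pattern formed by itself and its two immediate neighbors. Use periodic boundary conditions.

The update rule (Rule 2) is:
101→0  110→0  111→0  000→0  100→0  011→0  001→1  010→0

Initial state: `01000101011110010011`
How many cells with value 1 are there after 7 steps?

3

00001000000000100100
00010000000001001000
00100000000010010000
01000000000100100000
10000000001001000000
00000000010010000001
00000000100100000010
count of 1: 3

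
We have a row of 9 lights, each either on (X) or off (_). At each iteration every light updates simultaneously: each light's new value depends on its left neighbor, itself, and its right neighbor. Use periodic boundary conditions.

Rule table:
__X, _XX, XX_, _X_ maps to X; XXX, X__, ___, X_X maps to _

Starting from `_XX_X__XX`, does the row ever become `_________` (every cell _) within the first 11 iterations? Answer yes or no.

_XX_X_XXX
_XX_X_X_X
_XX_X_X_X  (fixed point — unchanged through iteration 11)
iteration 11 is _XX_X_X_X, still not uniform _

no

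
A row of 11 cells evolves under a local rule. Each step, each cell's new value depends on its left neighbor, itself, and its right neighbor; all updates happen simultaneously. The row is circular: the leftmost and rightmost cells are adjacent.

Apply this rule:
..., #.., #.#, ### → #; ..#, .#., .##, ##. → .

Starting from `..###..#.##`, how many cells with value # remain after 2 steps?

4

#..#.#..#..
.#..#.#..#.
count of #: 4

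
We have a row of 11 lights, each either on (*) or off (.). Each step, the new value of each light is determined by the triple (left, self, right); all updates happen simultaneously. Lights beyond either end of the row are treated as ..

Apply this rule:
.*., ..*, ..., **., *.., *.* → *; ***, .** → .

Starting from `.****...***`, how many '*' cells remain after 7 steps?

*...****..*
****...****
...****...*
***...*****
..****....*
**...******
.****.....*
count of *: 5

5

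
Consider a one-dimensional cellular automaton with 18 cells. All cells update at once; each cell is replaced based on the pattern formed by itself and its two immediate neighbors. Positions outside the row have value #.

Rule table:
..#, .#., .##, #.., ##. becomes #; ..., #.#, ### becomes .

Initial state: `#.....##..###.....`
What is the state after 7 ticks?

.##.#.##.##.#.#.#.

##...######.##...#
.##.##....#.###.##
.##.###..##.#.#.#.
.##.#.#####.#.#.#.
.##.#.#...#.#.#.#.
.##.#.##.##.#.#.#.
.##.#.##.##.#.#.#.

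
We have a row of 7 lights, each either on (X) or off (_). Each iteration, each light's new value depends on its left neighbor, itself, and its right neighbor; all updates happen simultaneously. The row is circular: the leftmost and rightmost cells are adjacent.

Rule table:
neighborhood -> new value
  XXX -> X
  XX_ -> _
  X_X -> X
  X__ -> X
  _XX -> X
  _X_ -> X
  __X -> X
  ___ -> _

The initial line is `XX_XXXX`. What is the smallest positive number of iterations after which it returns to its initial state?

iteration 1: X_XXXXX
iteration 2: _XXXXXX
iteration 3: XXXXXX_
iteration 4: XXXXX_X
iteration 5: XXXX_XX
iteration 6: XXX_XXX
iteration 7: XX_XXXX

7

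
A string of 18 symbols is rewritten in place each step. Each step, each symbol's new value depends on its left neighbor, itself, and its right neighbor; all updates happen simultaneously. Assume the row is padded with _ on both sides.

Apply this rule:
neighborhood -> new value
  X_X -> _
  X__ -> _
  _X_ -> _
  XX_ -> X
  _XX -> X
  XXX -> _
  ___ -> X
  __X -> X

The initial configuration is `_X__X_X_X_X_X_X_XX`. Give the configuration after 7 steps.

XX_XXXXXXX_____X_X

step 1: X__X____________XX
step 2: __X__XXXXXXXXXXXXX
step 3: XX__XX___________X
step 4: XX_XXX_XXXXXXXXXX_
step 5: XX_X_X_X________X_
step 6: XX_______XXXXXXX__
step 7: XX_XXXXXXX_____X_X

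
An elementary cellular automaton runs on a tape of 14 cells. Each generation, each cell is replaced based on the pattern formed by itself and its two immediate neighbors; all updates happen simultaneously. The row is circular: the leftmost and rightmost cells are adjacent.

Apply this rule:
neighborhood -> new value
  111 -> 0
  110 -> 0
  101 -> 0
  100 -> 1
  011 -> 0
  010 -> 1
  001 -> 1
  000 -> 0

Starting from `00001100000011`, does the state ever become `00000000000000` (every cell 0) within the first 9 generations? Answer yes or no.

no

10010010000100
11111111001111
00000000110000
00000001001000
00000011111100
00000100000010
00001110000111
10010001001000
11111011111101
generation 9 is 11111011111101, still not uniform 0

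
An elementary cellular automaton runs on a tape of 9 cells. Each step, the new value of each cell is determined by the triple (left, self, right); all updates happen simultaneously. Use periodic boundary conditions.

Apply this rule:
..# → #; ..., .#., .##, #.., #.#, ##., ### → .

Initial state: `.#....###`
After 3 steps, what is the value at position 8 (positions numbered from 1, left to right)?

step 1: .....#...
step 2: ....#....
step 3: ...#.....
position 8 holds .

.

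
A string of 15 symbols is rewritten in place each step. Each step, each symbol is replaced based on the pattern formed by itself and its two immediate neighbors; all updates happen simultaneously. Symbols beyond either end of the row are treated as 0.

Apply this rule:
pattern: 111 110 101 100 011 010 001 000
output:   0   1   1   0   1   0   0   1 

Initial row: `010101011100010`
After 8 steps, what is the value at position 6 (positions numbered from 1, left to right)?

1

001010110101000
100101111010011
000011001100011
111011001101011
101111001110111
011001001011101
011000000110110
011011110111110
position 6 holds 1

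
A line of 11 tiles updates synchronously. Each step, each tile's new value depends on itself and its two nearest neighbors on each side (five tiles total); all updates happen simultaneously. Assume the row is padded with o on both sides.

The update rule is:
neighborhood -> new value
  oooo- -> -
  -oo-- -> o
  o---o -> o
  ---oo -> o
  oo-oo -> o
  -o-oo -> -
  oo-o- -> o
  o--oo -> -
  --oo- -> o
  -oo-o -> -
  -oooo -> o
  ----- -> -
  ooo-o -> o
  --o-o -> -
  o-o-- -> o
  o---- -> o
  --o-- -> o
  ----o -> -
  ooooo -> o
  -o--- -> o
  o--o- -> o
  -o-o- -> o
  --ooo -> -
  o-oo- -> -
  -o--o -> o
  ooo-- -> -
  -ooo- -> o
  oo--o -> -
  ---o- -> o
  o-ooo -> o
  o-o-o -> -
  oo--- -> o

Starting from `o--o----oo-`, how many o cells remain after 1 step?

7

step 1: --oooo-oo-o
count of o: 7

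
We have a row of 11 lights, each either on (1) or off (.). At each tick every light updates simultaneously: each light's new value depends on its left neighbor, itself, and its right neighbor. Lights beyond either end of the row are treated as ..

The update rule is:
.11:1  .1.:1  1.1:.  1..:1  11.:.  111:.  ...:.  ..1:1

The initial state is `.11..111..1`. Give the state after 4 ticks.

1......1111

11.111..111
1..1..111..
1111111..1.
1......1111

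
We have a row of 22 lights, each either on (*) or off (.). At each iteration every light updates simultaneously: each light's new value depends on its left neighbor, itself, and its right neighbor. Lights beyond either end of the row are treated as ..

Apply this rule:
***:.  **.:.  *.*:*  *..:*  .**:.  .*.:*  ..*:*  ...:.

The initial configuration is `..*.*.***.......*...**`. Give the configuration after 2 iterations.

iteration 1: .*****...*.....***.*..
iteration 2: *.....*.***...*...***.

*.....*.***...*...***.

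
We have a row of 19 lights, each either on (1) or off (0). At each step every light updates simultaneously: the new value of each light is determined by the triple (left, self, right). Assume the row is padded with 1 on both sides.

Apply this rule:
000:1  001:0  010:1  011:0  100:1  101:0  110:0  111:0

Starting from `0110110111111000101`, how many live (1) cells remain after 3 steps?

0000000000000110100
1111111111110000110
0000000000001110000
count of 1: 3

3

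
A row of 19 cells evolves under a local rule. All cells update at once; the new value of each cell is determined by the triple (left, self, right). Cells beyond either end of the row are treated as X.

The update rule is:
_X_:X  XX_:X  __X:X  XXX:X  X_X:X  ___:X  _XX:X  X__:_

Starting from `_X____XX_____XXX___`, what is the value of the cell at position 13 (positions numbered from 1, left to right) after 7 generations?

XX_XXXXX_XXXXXXX_XX
XXXXXXXXXXXXXXXXXXX
XXXXXXXXXXXXXXXXXXX  (fixed point — unchanged through generation 7)
position 13 holds X

X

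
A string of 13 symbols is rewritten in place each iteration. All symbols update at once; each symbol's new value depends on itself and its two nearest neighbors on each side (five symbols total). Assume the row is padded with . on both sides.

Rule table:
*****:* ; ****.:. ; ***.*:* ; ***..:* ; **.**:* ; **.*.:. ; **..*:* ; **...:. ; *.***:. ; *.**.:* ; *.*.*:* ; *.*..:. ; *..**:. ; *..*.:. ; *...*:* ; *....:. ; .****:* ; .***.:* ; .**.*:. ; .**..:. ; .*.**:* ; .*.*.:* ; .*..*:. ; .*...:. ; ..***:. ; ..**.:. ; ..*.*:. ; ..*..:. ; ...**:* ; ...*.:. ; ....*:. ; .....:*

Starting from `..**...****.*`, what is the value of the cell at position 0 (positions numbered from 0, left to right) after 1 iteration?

iteration 1: .*...**.*.*..
position 0 holds .

.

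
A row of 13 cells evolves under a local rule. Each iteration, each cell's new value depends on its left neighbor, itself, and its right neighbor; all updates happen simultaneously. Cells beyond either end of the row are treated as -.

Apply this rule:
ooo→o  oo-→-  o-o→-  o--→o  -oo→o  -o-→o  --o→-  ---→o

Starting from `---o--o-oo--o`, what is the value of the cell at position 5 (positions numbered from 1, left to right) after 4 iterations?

iteration 1: oo-oo-o-o-o-o
iteration 2: o--o--o-o-o-o
iteration 3: oo-oo-o-o-o-o  (repeats iteration 1; period 2)
iteration 4: o--o--o-o-o-o
position 5 holds -

-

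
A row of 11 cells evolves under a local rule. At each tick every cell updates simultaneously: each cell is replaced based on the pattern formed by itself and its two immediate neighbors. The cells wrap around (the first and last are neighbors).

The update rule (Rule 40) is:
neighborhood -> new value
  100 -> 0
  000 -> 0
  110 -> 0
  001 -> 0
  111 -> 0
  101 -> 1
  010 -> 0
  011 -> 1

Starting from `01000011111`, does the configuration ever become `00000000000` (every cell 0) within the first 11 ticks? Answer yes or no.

yes

10000010000
00000000000
all cells are 0 at tick 2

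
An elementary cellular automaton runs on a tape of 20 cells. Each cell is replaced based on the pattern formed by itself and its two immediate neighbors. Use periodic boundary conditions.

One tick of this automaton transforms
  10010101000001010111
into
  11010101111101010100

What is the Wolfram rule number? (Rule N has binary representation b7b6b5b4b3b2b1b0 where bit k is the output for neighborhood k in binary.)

93

position 18: 111 → 0  (bit 7 = 0)
position 0: 110 → 1  (bit 6 = 1)
position 4: 101 → 0  (bit 5 = 0)
position 1: 100 → 1  (bit 4 = 1)
position 17: 011 → 1  (bit 3 = 1)
position 3: 010 → 1  (bit 2 = 1)
position 2: 001 → 0  (bit 1 = 0)
position 9: 000 → 1  (bit 0 = 1)
bits b7..b0 = 01011101 = 93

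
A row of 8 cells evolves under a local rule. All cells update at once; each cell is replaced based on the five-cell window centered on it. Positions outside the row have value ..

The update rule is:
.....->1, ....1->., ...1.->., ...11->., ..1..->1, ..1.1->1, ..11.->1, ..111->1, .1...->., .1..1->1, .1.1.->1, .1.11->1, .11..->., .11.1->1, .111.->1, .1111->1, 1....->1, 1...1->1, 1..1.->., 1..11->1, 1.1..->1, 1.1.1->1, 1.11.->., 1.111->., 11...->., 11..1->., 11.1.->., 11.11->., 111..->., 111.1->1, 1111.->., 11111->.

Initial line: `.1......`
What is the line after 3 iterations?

.11.1.11

.1.11111
.11.1...
.11.1.11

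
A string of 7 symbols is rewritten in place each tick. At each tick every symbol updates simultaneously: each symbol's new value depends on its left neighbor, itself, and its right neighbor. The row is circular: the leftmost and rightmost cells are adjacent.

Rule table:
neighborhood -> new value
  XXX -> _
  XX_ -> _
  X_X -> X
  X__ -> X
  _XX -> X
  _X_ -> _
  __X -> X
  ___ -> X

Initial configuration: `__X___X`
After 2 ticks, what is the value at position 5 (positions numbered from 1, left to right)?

tick 1: XX_XXX_
tick 2: X_XX__X
position 5 holds _

_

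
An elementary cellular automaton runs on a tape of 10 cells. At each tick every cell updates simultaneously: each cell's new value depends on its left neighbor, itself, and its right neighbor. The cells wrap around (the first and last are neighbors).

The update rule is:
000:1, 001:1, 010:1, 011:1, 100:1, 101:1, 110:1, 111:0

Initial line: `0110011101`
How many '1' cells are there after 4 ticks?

3

1111110111
0000011100
1111110111  (repeats tick 1; period 2)
tick 4: 0000011100
count of 1: 3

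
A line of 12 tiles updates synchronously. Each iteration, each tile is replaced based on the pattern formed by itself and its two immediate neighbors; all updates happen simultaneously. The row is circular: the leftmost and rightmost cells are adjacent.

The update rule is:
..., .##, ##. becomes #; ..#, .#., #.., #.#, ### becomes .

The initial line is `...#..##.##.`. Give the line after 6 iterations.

##.##.##.##.

iteration 1: ##....##.##.
iteration 2: ##.##.##.##.
iteration 3: ##.##.##.##.  (fixed point — unchanged through iteration 6)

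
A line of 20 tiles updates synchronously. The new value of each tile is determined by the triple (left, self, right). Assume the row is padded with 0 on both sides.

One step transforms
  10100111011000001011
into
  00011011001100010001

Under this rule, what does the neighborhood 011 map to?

At position 5 the neighborhood is 011; the next row has 0 there.

0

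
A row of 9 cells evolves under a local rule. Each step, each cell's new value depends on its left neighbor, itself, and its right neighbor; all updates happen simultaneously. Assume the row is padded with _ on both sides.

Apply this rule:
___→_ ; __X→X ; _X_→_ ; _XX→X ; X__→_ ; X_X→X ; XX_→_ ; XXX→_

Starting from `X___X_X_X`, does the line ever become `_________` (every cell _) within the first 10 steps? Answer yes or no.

yes

___X_X_X_
__X_X_X__
_X_X_X___
X_X_X____
_X_X_____
X_X______
_X_______
X________
_________
all cells are _ at step 9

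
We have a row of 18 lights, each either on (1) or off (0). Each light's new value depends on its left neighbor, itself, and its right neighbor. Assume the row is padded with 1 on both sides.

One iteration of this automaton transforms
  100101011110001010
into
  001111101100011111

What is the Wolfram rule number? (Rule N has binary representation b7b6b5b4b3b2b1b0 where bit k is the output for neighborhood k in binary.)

166

position 8: 111 → 1  (bit 7 = 1)
position 0: 110 → 0  (bit 6 = 0)
position 4: 101 → 1  (bit 5 = 1)
position 1: 100 → 0  (bit 4 = 0)
position 7: 011 → 0  (bit 3 = 0)
position 3: 010 → 1  (bit 2 = 1)
position 2: 001 → 1  (bit 1 = 1)
position 12: 000 → 0  (bit 0 = 0)
bits b7..b0 = 10100110 = 166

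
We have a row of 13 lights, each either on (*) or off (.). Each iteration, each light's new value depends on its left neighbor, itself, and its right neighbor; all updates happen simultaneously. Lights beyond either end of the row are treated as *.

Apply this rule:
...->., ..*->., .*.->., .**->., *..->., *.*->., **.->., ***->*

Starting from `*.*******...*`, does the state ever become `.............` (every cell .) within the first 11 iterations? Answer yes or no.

yes

...*****.....
....***......
.....*.......
.............
all cells are . at iteration 4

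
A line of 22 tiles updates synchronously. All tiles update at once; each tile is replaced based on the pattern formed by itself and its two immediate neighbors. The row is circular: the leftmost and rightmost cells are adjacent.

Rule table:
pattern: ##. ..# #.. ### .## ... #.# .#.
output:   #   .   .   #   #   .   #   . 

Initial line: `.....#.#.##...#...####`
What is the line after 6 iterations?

.......####.......####

......#.###.......####
.......####.......####
.......####.......####  (fixed point — unchanged through iteration 6)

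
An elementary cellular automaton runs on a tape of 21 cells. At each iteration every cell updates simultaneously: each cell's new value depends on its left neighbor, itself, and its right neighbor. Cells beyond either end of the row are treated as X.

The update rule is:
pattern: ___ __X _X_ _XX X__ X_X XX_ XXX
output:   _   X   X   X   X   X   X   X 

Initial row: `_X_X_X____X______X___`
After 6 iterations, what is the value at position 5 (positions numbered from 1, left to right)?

X

iteration 1: XXXXXXX__XXX____XXX_X
iteration 2: XXXXXXXXXXXXX__XXXXXX
iteration 3: XXXXXXXXXXXXXXXXXXXXX
iteration 4: XXXXXXXXXXXXXXXXXXXXX  (fixed point — unchanged through iteration 6)
position 5 holds X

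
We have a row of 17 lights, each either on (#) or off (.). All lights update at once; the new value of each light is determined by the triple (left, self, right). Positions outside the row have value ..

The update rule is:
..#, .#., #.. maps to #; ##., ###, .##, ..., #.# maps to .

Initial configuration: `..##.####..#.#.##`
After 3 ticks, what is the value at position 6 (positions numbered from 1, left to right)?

.#.......###.#...
###.....#....##..
...#...###..#..#.
position 6 holds .

.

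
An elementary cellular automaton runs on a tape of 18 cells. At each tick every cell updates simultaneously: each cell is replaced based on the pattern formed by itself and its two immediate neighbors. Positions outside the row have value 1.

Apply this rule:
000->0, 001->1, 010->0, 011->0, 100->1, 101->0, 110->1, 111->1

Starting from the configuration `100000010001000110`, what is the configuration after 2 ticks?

111001000000000000

tick 1: 110000101010101010
tick 2: 111001000000000000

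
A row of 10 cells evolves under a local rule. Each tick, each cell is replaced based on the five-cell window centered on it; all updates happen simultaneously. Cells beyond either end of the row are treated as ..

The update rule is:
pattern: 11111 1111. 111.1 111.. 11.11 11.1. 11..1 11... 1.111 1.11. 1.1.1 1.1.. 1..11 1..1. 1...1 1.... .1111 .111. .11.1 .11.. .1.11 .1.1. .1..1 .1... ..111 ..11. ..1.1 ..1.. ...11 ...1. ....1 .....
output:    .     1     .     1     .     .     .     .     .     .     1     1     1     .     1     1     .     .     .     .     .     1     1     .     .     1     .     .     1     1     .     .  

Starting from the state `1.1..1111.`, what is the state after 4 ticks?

1..1.1..1.

.1111..11.
1..11.11..
.111.....1
1..1.1..1.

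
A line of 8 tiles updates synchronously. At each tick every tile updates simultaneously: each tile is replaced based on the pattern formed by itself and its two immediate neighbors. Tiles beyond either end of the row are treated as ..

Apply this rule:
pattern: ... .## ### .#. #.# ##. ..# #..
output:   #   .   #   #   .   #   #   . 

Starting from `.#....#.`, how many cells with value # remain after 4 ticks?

3

##.####.
.#..###.
##.#.##.
.#.#..#.
count of #: 3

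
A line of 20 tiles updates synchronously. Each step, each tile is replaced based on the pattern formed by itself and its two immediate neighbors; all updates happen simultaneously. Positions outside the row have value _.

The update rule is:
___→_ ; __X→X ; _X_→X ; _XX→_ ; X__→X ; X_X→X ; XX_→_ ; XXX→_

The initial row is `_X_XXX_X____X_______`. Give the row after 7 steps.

XXX___XXX__XXX______
___X_X___XX___X_____
__XXXXX_X__X_XXX____
_X_____XXXXXX___X___
XXX___X______X_XXX__
___X_XXX____XXX___X_
__XXX___X__X___X_XXX

__XXX___X__X___X_XXX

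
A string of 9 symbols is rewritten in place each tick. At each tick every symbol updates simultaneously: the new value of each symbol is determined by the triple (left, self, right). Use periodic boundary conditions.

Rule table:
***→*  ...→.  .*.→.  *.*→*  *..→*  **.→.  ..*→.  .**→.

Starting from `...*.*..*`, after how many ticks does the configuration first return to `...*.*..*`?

tick 1: *...*.*..
tick 2: .*...*.*.
tick 3: ..*...*.*
tick 4: *..*...*.
tick 5: .*..*...*
tick 6: *.*..*...
tick 7: .*.*..*..
tick 8: ..*.*..*.
tick 9: ...*.*..*

9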